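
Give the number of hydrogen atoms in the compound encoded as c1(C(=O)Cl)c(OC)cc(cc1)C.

9

Hydrogens are implicit in SMILES; fill each atom to its normal valence:
  3 × C (aromatic): 1 H each → 3
  3 × C (aromatic): no H
  2 × C: 3 H each → 6
  2 × O: no H
  1 × C: no H
  1 × Cl: no H
  Total hydrogens = 9.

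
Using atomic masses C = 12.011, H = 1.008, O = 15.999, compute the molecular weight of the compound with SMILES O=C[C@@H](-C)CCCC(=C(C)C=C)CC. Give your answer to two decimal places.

Molecular formula: C13H22O.
M = 13×12.011 + 22×1.008 + 1×15.999 = 194.32 g/mol.

194.32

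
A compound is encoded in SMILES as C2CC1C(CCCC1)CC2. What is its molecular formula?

C10H18

Heavy atoms from the SMILES: 10 C.
Implicit hydrogens by atom environment:
  8 × C: 2 H each → 16
  2 × C: 1 H each → 2
  Total hydrogens = 18.
Molecular formula: C10H18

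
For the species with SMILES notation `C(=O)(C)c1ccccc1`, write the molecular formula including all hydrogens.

C8H8O

Heavy atoms from the SMILES: 8 C, 1 O.
Implicit hydrogens by atom environment:
  5 × C (aromatic): 1 H each → 5
  1 × C: 3 H
  1 × C (aromatic): no H
  1 × C: no H
  1 × O: no H
  Total hydrogens = 8.
Molecular formula: C8H8O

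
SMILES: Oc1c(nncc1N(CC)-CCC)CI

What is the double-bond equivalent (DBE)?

Molecular formula from the SMILES: C10H16IN3O.
DoU = (2C + 2 + N − H − X)/2 = (2·10 + 2 + 3 − 16 − 1)/2 = 8/2 = 4.
(Structurally: 1 ring(s) + 3 π bond(s) = 4.)

4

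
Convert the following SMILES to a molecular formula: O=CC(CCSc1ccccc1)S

C10H12OS2

Heavy atoms from the SMILES: 10 C, 1 O, 2 S.
Implicit hydrogens by atom environment:
  5 × C (aromatic): 1 H each → 5
  2 × C: 2 H each → 4
  2 × C: 1 H each → 2
  1 × C (aromatic): no H
  1 × O: no H
  1 × S: 1 H
  1 × S: no H
  Total hydrogens = 12.
Molecular formula: C10H12OS2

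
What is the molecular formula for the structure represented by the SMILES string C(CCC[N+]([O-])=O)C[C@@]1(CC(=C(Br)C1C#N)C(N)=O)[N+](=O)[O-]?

Heavy atoms from the SMILES: 1 Br, 12 C, 4 N, 5 O.
Implicit hydrogens by atom environment:
  6 × C: 2 H each → 12
  5 × C: no H
  3 × O: no H
  2 × N (charge +1): no H
  2 × O (charge -1): no H
  1 × Br: no H
  1 × C: 1 H
  1 × N: 2 H
  1 × N: no H
  Total hydrogens = 15.
Molecular formula: C12H15BrN4O5

C12H15BrN4O5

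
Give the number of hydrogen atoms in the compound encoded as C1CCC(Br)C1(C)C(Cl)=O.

Hydrogens are implicit in SMILES; fill each atom to its normal valence:
  3 × C: 2 H each → 6
  2 × C: no H
  1 × Br: no H
  1 × C: 3 H
  1 × C: 1 H
  1 × Cl: no H
  1 × O: no H
  Total hydrogens = 10.

10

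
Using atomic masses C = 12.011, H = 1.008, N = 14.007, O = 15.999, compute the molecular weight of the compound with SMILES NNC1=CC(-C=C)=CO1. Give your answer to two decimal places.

124.14

Molecular formula: C6H8N2O.
M = 6×12.011 + 8×1.008 + 2×14.007 + 1×15.999 = 124.14 g/mol.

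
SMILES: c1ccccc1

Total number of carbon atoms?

6

The symbol for carbon appears 6 times in the SMILES. Lowercase c denotes aromatic carbon and counts toward C.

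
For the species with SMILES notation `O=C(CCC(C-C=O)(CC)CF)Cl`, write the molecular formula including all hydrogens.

Heavy atoms from the SMILES: 9 C, 1 Cl, 1 F, 2 O.
Implicit hydrogens by atom environment:
  5 × C: 2 H each → 10
  2 × C: no H
  2 × O: no H
  1 × C: 3 H
  1 × C: 1 H
  1 × Cl: no H
  1 × F: no H
  Total hydrogens = 14.
Molecular formula: C9H14ClFO2

C9H14ClFO2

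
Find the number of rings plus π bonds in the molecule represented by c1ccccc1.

Molecular formula from the SMILES: C6H6.
DoU = (2C + 2 + N − H − X)/2 = (2·6 + 2 + 0 − 6 − 0)/2 = 8/2 = 4.
(Structurally: 1 ring(s) + 3 π bond(s) = 4.)

4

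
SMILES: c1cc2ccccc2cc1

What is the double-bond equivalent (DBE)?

7

Molecular formula from the SMILES: C10H8.
DoU = (2C + 2 + N − H − X)/2 = (2·10 + 2 + 0 − 8 − 0)/2 = 14/2 = 7.
(Structurally: 2 ring(s) + 5 π bond(s) = 7.)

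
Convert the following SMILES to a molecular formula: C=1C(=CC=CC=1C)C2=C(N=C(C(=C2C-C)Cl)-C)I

Heavy atoms from the SMILES: 15 C, 1 Cl, 1 I, 1 N.
Implicit hydrogens by atom environment:
  7 × C (aromatic): no H
  4 × C (aromatic): 1 H each → 4
  3 × C: 3 H each → 9
  1 × C: 2 H
  1 × Cl: no H
  1 × I: no H
  1 × N (aromatic): no H
  Total hydrogens = 15.
Molecular formula: C15H15ClIN

C15H15ClIN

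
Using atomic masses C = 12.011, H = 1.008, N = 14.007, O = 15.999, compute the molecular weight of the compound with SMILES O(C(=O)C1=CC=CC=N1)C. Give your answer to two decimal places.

137.14

Molecular formula: C7H7NO2.
M = 7×12.011 + 7×1.008 + 1×14.007 + 2×15.999 = 137.14 g/mol.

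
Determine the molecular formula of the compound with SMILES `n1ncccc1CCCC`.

C8H12N2

Heavy atoms from the SMILES: 8 C, 2 N.
Implicit hydrogens by atom environment:
  3 × C: 2 H each → 6
  3 × C (aromatic): 1 H each → 3
  2 × N (aromatic): no H
  1 × C: 3 H
  1 × C (aromatic): no H
  Total hydrogens = 12.
Molecular formula: C8H12N2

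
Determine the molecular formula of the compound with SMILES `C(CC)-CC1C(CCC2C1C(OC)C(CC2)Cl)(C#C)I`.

C17H26ClIO

Heavy atoms from the SMILES: 17 C, 1 Cl, 1 I, 1 O.
Implicit hydrogens by atom environment:
  7 × C: 2 H each → 14
  6 × C: 1 H each → 6
  2 × C: 3 H each → 6
  2 × C: no H
  1 × Cl: no H
  1 × I: no H
  1 × O: no H
  Total hydrogens = 26.
Molecular formula: C17H26ClIO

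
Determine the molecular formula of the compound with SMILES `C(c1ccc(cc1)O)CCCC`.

C11H16O

Heavy atoms from the SMILES: 11 C, 1 O.
Implicit hydrogens by atom environment:
  4 × C: 2 H each → 8
  4 × C (aromatic): 1 H each → 4
  2 × C (aromatic): no H
  1 × C: 3 H
  1 × O: 1 H
  Total hydrogens = 16.
Molecular formula: C11H16O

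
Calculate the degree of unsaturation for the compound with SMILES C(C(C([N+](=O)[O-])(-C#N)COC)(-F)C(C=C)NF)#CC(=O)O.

7

Molecular formula from the SMILES: C11H11F2N3O5.
DoU = (2C + 2 + N − H − X)/2 = (2·11 + 2 + 3 − 11 − 2)/2 = 14/2 = 7.
(Structurally: 0 ring(s) + 7 π bond(s) = 7.)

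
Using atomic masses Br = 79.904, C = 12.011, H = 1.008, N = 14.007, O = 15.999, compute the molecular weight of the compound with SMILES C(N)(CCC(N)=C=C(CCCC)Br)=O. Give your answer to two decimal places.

261.16

Molecular formula: C10H17BrN2O.
M = 1×79.904 + 10×12.011 + 17×1.008 + 2×14.007 + 1×15.999 = 261.16 g/mol.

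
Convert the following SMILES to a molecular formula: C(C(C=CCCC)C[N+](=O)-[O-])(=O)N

Heavy atoms from the SMILES: 8 C, 2 N, 3 O.
Implicit hydrogens by atom environment:
  3 × C: 2 H each → 6
  3 × C: 1 H each → 3
  2 × O: no H
  1 × C: 3 H
  1 × C: no H
  1 × N: 2 H
  1 × N (charge +1): no H
  1 × O (charge -1): no H
  Total hydrogens = 14.
Molecular formula: C8H14N2O3

C8H14N2O3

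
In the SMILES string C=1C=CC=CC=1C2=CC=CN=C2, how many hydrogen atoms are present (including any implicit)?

9

Hydrogens are implicit in SMILES; fill each atom to its normal valence:
  9 × C (aromatic): 1 H each → 9
  2 × C (aromatic): no H
  1 × N (aromatic): no H
  Total hydrogens = 9.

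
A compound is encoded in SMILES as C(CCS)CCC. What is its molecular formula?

C6H14S

Heavy atoms from the SMILES: 6 C, 1 S.
Implicit hydrogens by atom environment:
  5 × C: 2 H each → 10
  1 × C: 3 H
  1 × S: 1 H
  Total hydrogens = 14.
Molecular formula: C6H14S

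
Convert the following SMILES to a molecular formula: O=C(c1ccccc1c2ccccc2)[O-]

C13H9O2-

Heavy atoms from the SMILES: 13 C, 2 O.
Implicit hydrogens by atom environment:
  9 × C (aromatic): 1 H each → 9
  3 × C (aromatic): no H
  1 × C: no H
  1 × O: no H
  1 × O (charge -1): no H
  Total hydrogens = 9.
Net charge -1.
Molecular formula: C13H9O2-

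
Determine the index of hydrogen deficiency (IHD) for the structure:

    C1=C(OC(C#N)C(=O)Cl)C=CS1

6

Molecular formula from the SMILES: C7H4ClNO2S.
DoU = (2C + 2 + N − H − X)/2 = (2·7 + 2 + 1 − 4 − 1)/2 = 12/2 = 6.
(Structurally: 1 ring(s) + 5 π bond(s) = 6.)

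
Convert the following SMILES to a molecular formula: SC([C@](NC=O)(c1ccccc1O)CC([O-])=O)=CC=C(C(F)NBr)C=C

C17H17BrFN2O4S-

Heavy atoms from the SMILES: 1 Br, 17 C, 1 F, 2 N, 4 O, 1 S.
Implicit hydrogens by atom environment:
  5 × C: 1 H each → 5
  4 × C (aromatic): 1 H each → 4
  4 × C: no H
  2 × C: 2 H each → 4
  2 × C (aromatic): no H
  2 × N: 1 H each → 2
  2 × O: no H
  1 × Br: no H
  1 × F: no H
  1 × O: 1 H
  1 × O (charge -1): no H
  1 × S: 1 H
  Total hydrogens = 17.
Net charge -1.
Molecular formula: C17H17BrFN2O4S-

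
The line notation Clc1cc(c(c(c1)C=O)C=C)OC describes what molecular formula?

Heavy atoms from the SMILES: 10 C, 1 Cl, 2 O.
Implicit hydrogens by atom environment:
  4 × C (aromatic): no H
  2 × C (aromatic): 1 H each → 2
  2 × C: 1 H each → 2
  2 × O: no H
  1 × C: 3 H
  1 × C: 2 H
  1 × Cl: no H
  Total hydrogens = 9.
Molecular formula: C10H9ClO2

C10H9ClO2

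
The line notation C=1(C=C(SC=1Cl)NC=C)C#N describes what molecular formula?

C7H5ClN2S

Heavy atoms from the SMILES: 7 C, 1 Cl, 2 N, 1 S.
Implicit hydrogens by atom environment:
  3 × C (aromatic): no H
  1 × C: 2 H
  1 × C (aromatic): 1 H
  1 × C: 1 H
  1 × C: no H
  1 × Cl: no H
  1 × N: 1 H
  1 × N: no H
  1 × S (aromatic): no H
  Total hydrogens = 5.
Molecular formula: C7H5ClN2S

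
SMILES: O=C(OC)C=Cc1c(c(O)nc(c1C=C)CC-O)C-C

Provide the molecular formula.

Heavy atoms from the SMILES: 15 C, 1 N, 4 O.
Implicit hydrogens by atom environment:
  5 × C (aromatic): no H
  4 × C: 2 H each → 8
  3 × C: 1 H each → 3
  2 × C: 3 H each → 6
  2 × O: 1 H each → 2
  2 × O: no H
  1 × C: no H
  1 × N (aromatic): no H
  Total hydrogens = 19.
Molecular formula: C15H19NO4

C15H19NO4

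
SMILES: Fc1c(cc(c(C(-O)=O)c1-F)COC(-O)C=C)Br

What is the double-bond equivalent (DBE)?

6

Molecular formula from the SMILES: C11H9BrF2O4.
DoU = (2C + 2 + N − H − X)/2 = (2·11 + 2 + 0 − 9 − 3)/2 = 12/2 = 6.
(Structurally: 1 ring(s) + 5 π bond(s) = 6.)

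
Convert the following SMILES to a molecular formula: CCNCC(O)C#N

Heavy atoms from the SMILES: 5 C, 2 N, 1 O.
Implicit hydrogens by atom environment:
  2 × C: 2 H each → 4
  1 × C: 3 H
  1 × C: 1 H
  1 × C: no H
  1 × N: 1 H
  1 × N: no H
  1 × O: 1 H
  Total hydrogens = 10.
Molecular formula: C5H10N2O

C5H10N2O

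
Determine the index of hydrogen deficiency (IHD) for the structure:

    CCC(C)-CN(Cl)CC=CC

Molecular formula from the SMILES: C9H18ClN.
DoU = (2C + 2 + N − H − X)/2 = (2·9 + 2 + 1 − 18 − 1)/2 = 2/2 = 1.
(Structurally: 0 ring(s) + 1 π bond(s) = 1.)

1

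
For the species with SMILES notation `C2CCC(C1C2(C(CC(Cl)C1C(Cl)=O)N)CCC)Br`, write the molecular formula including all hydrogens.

Heavy atoms from the SMILES: 1 Br, 14 C, 2 Cl, 1 N, 1 O.
Implicit hydrogens by atom environment:
  6 × C: 2 H each → 12
  5 × C: 1 H each → 5
  2 × C: no H
  2 × Cl: no H
  1 × Br: no H
  1 × C: 3 H
  1 × N: 2 H
  1 × O: no H
  Total hydrogens = 22.
Molecular formula: C14H22BrCl2NO

C14H22BrCl2NO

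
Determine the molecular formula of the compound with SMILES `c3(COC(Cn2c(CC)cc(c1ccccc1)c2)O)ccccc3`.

Heavy atoms from the SMILES: 21 C, 1 N, 2 O.
Implicit hydrogens by atom environment:
  12 × C (aromatic): 1 H each → 12
  4 × C (aromatic): no H
  3 × C: 2 H each → 6
  1 × C: 3 H
  1 × C: 1 H
  1 × N (aromatic): no H
  1 × O: 1 H
  1 × O: no H
  Total hydrogens = 23.
Molecular formula: C21H23NO2

C21H23NO2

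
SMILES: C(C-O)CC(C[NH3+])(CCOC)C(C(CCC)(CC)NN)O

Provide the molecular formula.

C15H36N3O3+

Heavy atoms from the SMILES: 15 C, 3 N, 3 O.
Implicit hydrogens by atom environment:
  9 × C: 2 H each → 18
  3 × C: 3 H each → 9
  2 × C: no H
  2 × O: 1 H each → 2
  1 × C: 1 H
  1 × N (charge +1): 3 H
  1 × N: 2 H
  1 × N: 1 H
  1 × O: no H
  Total hydrogens = 36.
Net charge +1.
Molecular formula: C15H36N3O3+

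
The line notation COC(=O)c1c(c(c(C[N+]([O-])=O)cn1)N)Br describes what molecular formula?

Heavy atoms from the SMILES: 1 Br, 8 C, 3 N, 4 O.
Implicit hydrogens by atom environment:
  4 × C (aromatic): no H
  3 × O: no H
  1 × Br: no H
  1 × C: 3 H
  1 × C: 2 H
  1 × C (aromatic): 1 H
  1 × C: no H
  1 × N: 2 H
  1 × N (aromatic): no H
  1 × N (charge +1): no H
  1 × O (charge -1): no H
  Total hydrogens = 8.
Molecular formula: C8H8BrN3O4

C8H8BrN3O4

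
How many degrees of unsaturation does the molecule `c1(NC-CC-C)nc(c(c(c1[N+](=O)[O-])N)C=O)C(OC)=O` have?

7

Molecular formula from the SMILES: C12H16N4O5.
DoU = (2C + 2 + N − H − X)/2 = (2·12 + 2 + 4 − 16 − 0)/2 = 14/2 = 7.
(Structurally: 1 ring(s) + 6 π bond(s) = 7.)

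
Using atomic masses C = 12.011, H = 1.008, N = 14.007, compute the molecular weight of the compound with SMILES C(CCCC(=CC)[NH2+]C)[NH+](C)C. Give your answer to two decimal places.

172.32

Molecular formula: [C10H24N2]2+.
M = 10×12.011 + 24×1.008 + 2×14.007 = 172.32 g/mol.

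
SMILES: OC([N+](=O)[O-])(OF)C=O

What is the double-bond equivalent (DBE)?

Molecular formula from the SMILES: C2H2FNO5.
DoU = (2C + 2 + N − H − X)/2 = (2·2 + 2 + 1 − 2 − 1)/2 = 4/2 = 2.
(Structurally: 0 ring(s) + 2 π bond(s) = 2.)

2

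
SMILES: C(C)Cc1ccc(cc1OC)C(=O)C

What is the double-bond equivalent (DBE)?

5

Molecular formula from the SMILES: C12H16O2.
DoU = (2C + 2 + N − H − X)/2 = (2·12 + 2 + 0 − 16 − 0)/2 = 10/2 = 5.
(Structurally: 1 ring(s) + 4 π bond(s) = 5.)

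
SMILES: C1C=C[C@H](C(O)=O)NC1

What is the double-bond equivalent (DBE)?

3

Molecular formula from the SMILES: C6H9NO2.
DoU = (2C + 2 + N − H − X)/2 = (2·6 + 2 + 1 − 9 − 0)/2 = 6/2 = 3.
(Structurally: 1 ring(s) + 2 π bond(s) = 3.)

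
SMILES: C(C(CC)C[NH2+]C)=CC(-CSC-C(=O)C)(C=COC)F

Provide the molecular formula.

Heavy atoms from the SMILES: 15 C, 1 F, 1 N, 2 O, 1 S.
Implicit hydrogens by atom environment:
  5 × C: 1 H each → 5
  4 × C: 3 H each → 12
  4 × C: 2 H each → 8
  2 × C: no H
  2 × O: no H
  1 × F: no H
  1 × N (charge +1): 2 H
  1 × S: no H
  Total hydrogens = 27.
Net charge +1.
Molecular formula: C15H27FNO2S+

C15H27FNO2S+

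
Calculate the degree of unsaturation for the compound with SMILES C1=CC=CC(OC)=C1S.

4

Molecular formula from the SMILES: C7H8OS.
DoU = (2C + 2 + N − H − X)/2 = (2·7 + 2 + 0 − 8 − 0)/2 = 8/2 = 4.
(Structurally: 1 ring(s) + 3 π bond(s) = 4.)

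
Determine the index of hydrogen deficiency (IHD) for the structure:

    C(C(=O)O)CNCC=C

Molecular formula from the SMILES: C6H11NO2.
DoU = (2C + 2 + N − H − X)/2 = (2·6 + 2 + 1 − 11 − 0)/2 = 4/2 = 2.
(Structurally: 0 ring(s) + 2 π bond(s) = 2.)

2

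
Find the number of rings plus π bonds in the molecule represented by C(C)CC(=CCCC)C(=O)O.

2

Molecular formula from the SMILES: C9H16O2.
DoU = (2C + 2 + N − H − X)/2 = (2·9 + 2 + 0 − 16 − 0)/2 = 4/2 = 2.
(Structurally: 0 ring(s) + 2 π bond(s) = 2.)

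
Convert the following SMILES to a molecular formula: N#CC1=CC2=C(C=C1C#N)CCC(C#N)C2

Heavy atoms from the SMILES: 13 C, 3 N.
Implicit hydrogens by atom environment:
  4 × C (aromatic): no H
  3 × C: 2 H each → 6
  3 × C: no H
  3 × N: no H
  2 × C (aromatic): 1 H each → 2
  1 × C: 1 H
  Total hydrogens = 9.
Molecular formula: C13H9N3

C13H9N3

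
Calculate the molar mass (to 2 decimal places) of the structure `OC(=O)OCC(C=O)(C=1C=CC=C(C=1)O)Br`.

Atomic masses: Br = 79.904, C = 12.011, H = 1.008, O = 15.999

289.08

Molecular formula: C10H9BrO5.
M = 1×79.904 + 10×12.011 + 9×1.008 + 5×15.999 = 289.08 g/mol.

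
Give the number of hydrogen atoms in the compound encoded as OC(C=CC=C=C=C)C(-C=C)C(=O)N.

Hydrogens are implicit in SMILES; fill each atom to its normal valence:
  6 × C: 1 H each → 6
  3 × C: no H
  2 × C: 2 H each → 4
  1 × N: 2 H
  1 × O: 1 H
  1 × O: no H
  Total hydrogens = 13.

13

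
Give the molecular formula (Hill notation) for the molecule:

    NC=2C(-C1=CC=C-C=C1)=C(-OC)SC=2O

Heavy atoms from the SMILES: 11 C, 1 N, 2 O, 1 S.
Implicit hydrogens by atom environment:
  5 × C (aromatic): 1 H each → 5
  5 × C (aromatic): no H
  1 × C: 3 H
  1 × N: 2 H
  1 × O: 1 H
  1 × O: no H
  1 × S (aromatic): no H
  Total hydrogens = 11.
Molecular formula: C11H11NO2S

C11H11NO2S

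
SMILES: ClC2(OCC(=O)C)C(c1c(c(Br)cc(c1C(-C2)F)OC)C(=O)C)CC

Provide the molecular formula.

C18H21BrClFO4

Heavy atoms from the SMILES: 1 Br, 18 C, 1 Cl, 1 F, 4 O.
Implicit hydrogens by atom environment:
  5 × C (aromatic): no H
  4 × C: 3 H each → 12
  4 × O: no H
  3 × C: 2 H each → 6
  3 × C: no H
  2 × C: 1 H each → 2
  1 × Br: no H
  1 × C (aromatic): 1 H
  1 × Cl: no H
  1 × F: no H
  Total hydrogens = 21.
Molecular formula: C18H21BrClFO4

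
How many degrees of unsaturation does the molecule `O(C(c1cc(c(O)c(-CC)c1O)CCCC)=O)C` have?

5

Molecular formula from the SMILES: C14H20O4.
DoU = (2C + 2 + N − H − X)/2 = (2·14 + 2 + 0 − 20 − 0)/2 = 10/2 = 5.
(Structurally: 1 ring(s) + 4 π bond(s) = 5.)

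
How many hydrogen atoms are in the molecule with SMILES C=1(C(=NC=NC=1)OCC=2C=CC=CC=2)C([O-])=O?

Hydrogens are implicit in SMILES; fill each atom to its normal valence:
  7 × C (aromatic): 1 H each → 7
  3 × C (aromatic): no H
  2 × N (aromatic): no H
  2 × O: no H
  1 × C: 2 H
  1 × C: no H
  1 × O (charge -1): no H
  Total hydrogens = 9.

9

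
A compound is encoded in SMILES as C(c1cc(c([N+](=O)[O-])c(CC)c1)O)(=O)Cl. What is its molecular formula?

C9H8ClNO4

Heavy atoms from the SMILES: 9 C, 1 Cl, 1 N, 4 O.
Implicit hydrogens by atom environment:
  4 × C (aromatic): no H
  2 × C (aromatic): 1 H each → 2
  2 × O: no H
  1 × C: 3 H
  1 × C: 2 H
  1 × C: no H
  1 × Cl: no H
  1 × N (charge +1): no H
  1 × O: 1 H
  1 × O (charge -1): no H
  Total hydrogens = 8.
Molecular formula: C9H8ClNO4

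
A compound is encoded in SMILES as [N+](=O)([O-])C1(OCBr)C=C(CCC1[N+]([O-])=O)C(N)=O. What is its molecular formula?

Heavy atoms from the SMILES: 1 Br, 8 C, 3 N, 6 O.
Implicit hydrogens by atom environment:
  4 × O: no H
  3 × C: 2 H each → 6
  3 × C: no H
  2 × C: 1 H each → 2
  2 × N (charge +1): no H
  2 × O (charge -1): no H
  1 × Br: no H
  1 × N: 2 H
  Total hydrogens = 10.
Molecular formula: C8H10BrN3O6

C8H10BrN3O6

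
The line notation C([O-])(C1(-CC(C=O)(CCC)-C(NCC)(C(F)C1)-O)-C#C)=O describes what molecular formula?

Heavy atoms from the SMILES: 15 C, 1 F, 1 N, 4 O.
Implicit hydrogens by atom environment:
  5 × C: 2 H each → 10
  5 × C: no H
  3 × C: 1 H each → 3
  2 × C: 3 H each → 6
  2 × O: no H
  1 × F: no H
  1 × N: 1 H
  1 × O: 1 H
  1 × O (charge -1): no H
  Total hydrogens = 21.
Net charge -1.
Molecular formula: C15H21FNO4-

C15H21FNO4-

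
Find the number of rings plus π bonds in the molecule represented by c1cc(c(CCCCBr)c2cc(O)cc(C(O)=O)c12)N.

8

Molecular formula from the SMILES: C15H16BrNO3.
DoU = (2C + 2 + N − H − X)/2 = (2·15 + 2 + 1 − 16 − 1)/2 = 16/2 = 8.
(Structurally: 2 ring(s) + 6 π bond(s) = 8.)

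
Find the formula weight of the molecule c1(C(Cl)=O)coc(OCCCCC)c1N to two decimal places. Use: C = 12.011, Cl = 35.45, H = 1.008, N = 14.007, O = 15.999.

231.68

Molecular formula: C10H14ClNO3.
M = 10×12.011 + 1×35.45 + 14×1.008 + 1×14.007 + 3×15.999 = 231.68 g/mol.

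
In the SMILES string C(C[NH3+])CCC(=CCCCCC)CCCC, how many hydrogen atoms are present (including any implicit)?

32

Hydrogens are implicit in SMILES; fill each atom to its normal valence:
  11 × C: 2 H each → 22
  2 × C: 3 H each → 6
  1 × C: 1 H
  1 × C: no H
  1 × N (charge +1): 3 H
  Total hydrogens = 32.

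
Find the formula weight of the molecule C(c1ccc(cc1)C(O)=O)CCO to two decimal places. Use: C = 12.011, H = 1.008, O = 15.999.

Molecular formula: C10H12O3.
M = 10×12.011 + 12×1.008 + 3×15.999 = 180.20 g/mol.

180.20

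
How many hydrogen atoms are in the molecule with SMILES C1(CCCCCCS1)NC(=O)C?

Hydrogens are implicit in SMILES; fill each atom to its normal valence:
  6 × C: 2 H each → 12
  1 × C: 3 H
  1 × C: 1 H
  1 × C: no H
  1 × N: 1 H
  1 × O: no H
  1 × S: no H
  Total hydrogens = 17.

17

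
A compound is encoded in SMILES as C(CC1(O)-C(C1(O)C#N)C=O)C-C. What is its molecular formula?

Heavy atoms from the SMILES: 9 C, 1 N, 3 O.
Implicit hydrogens by atom environment:
  3 × C: 2 H each → 6
  3 × C: no H
  2 × C: 1 H each → 2
  2 × O: 1 H each → 2
  1 × C: 3 H
  1 × N: no H
  1 × O: no H
  Total hydrogens = 13.
Molecular formula: C9H13NO3

C9H13NO3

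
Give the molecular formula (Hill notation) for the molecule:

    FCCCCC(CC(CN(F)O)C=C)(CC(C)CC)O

C15H29F2NO2

Heavy atoms from the SMILES: 15 C, 2 F, 1 N, 2 O.
Implicit hydrogens by atom environment:
  9 × C: 2 H each → 18
  3 × C: 1 H each → 3
  2 × C: 3 H each → 6
  2 × F: no H
  2 × O: 1 H each → 2
  1 × C: no H
  1 × N: no H
  Total hydrogens = 29.
Molecular formula: C15H29F2NO2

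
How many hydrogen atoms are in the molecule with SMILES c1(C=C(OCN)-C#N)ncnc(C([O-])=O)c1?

Hydrogens are implicit in SMILES; fill each atom to its normal valence:
  3 × C: no H
  2 × C (aromatic): 1 H each → 2
  2 × C (aromatic): no H
  2 × N (aromatic): no H
  2 × O: no H
  1 × C: 2 H
  1 × C: 1 H
  1 × N: 2 H
  1 × N: no H
  1 × O (charge -1): no H
  Total hydrogens = 7.

7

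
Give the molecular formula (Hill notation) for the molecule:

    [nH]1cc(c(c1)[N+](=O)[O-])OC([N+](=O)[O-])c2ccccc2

C11H9N3O5

Heavy atoms from the SMILES: 11 C, 3 N, 5 O.
Implicit hydrogens by atom environment:
  7 × C (aromatic): 1 H each → 7
  3 × C (aromatic): no H
  3 × O: no H
  2 × N (charge +1): no H
  2 × O (charge -1): no H
  1 × C: 1 H
  1 × N (aromatic): 1 H
  Total hydrogens = 9.
Molecular formula: C11H9N3O5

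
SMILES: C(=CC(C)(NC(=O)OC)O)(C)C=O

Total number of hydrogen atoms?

Hydrogens are implicit in SMILES; fill each atom to its normal valence:
  3 × C: 3 H each → 9
  3 × C: no H
  3 × O: no H
  2 × C: 1 H each → 2
  1 × N: 1 H
  1 × O: 1 H
  Total hydrogens = 13.

13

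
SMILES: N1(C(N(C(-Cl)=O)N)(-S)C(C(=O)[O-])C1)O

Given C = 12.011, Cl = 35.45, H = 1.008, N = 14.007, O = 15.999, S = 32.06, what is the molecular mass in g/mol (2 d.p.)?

240.64

Molecular formula: C5H7ClN3O4S-.
M = 5×12.011 + 1×35.45 + 7×1.008 + 3×14.007 + 4×15.999 + 1×32.06 = 240.64 g/mol.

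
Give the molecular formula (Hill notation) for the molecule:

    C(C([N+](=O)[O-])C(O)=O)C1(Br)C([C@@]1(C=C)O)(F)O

C8H9BrFNO6

Heavy atoms from the SMILES: 1 Br, 8 C, 1 F, 1 N, 6 O.
Implicit hydrogens by atom environment:
  4 × C: no H
  3 × O: 1 H each → 3
  2 × C: 2 H each → 4
  2 × C: 1 H each → 2
  2 × O: no H
  1 × Br: no H
  1 × F: no H
  1 × N (charge +1): no H
  1 × O (charge -1): no H
  Total hydrogens = 9.
Molecular formula: C8H9BrFNO6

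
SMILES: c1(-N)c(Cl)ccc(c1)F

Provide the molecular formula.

Heavy atoms from the SMILES: 6 C, 1 Cl, 1 F, 1 N.
Implicit hydrogens by atom environment:
  3 × C (aromatic): 1 H each → 3
  3 × C (aromatic): no H
  1 × Cl: no H
  1 × F: no H
  1 × N: 2 H
  Total hydrogens = 5.
Molecular formula: C6H5ClFN

C6H5ClFN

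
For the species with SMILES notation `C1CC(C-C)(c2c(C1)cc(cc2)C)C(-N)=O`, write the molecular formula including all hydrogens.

Heavy atoms from the SMILES: 14 C, 1 N, 1 O.
Implicit hydrogens by atom environment:
  4 × C: 2 H each → 8
  3 × C (aromatic): 1 H each → 3
  3 × C (aromatic): no H
  2 × C: 3 H each → 6
  2 × C: no H
  1 × N: 2 H
  1 × O: no H
  Total hydrogens = 19.
Molecular formula: C14H19NO

C14H19NO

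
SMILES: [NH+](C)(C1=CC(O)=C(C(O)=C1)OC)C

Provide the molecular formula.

C9H14NO3+

Heavy atoms from the SMILES: 9 C, 1 N, 3 O.
Implicit hydrogens by atom environment:
  4 × C (aromatic): no H
  3 × C: 3 H each → 9
  2 × C (aromatic): 1 H each → 2
  2 × O: 1 H each → 2
  1 × N (charge +1): 1 H
  1 × O: no H
  Total hydrogens = 14.
Net charge +1.
Molecular formula: C9H14NO3+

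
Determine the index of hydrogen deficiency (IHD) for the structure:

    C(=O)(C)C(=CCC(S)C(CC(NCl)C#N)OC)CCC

4

Molecular formula from the SMILES: C14H23ClN2O2S.
DoU = (2C + 2 + N − H − X)/2 = (2·14 + 2 + 2 − 23 − 1)/2 = 8/2 = 4.
(Structurally: 0 ring(s) + 4 π bond(s) = 4.)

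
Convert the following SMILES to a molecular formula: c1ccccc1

C6H6

Heavy atoms from the SMILES: 6 C.
Implicit hydrogens by atom environment:
  6 × C (aromatic): 1 H each → 6
  Total hydrogens = 6.
Molecular formula: C6H6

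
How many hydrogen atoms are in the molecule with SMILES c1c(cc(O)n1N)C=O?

Hydrogens are implicit in SMILES; fill each atom to its normal valence:
  2 × C (aromatic): 1 H each → 2
  2 × C (aromatic): no H
  1 × C: 1 H
  1 × N: 2 H
  1 × N (aromatic): no H
  1 × O: 1 H
  1 × O: no H
  Total hydrogens = 6.

6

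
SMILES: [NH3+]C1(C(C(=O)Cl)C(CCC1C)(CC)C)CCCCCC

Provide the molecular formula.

Heavy atoms from the SMILES: 17 C, 1 Cl, 1 N, 1 O.
Implicit hydrogens by atom environment:
  8 × C: 2 H each → 16
  4 × C: 3 H each → 12
  3 × C: no H
  2 × C: 1 H each → 2
  1 × Cl: no H
  1 × N (charge +1): 3 H
  1 × O: no H
  Total hydrogens = 33.
Net charge +1.
Molecular formula: C17H33ClNO+

C17H33ClNO+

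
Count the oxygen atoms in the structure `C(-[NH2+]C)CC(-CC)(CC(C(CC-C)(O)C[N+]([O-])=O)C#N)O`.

The symbol for oxygen appears 4 times in the SMILES.

4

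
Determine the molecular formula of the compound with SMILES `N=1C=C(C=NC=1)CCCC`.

C8H12N2

Heavy atoms from the SMILES: 8 C, 2 N.
Implicit hydrogens by atom environment:
  3 × C: 2 H each → 6
  3 × C (aromatic): 1 H each → 3
  2 × N (aromatic): no H
  1 × C: 3 H
  1 × C (aromatic): no H
  Total hydrogens = 12.
Molecular formula: C8H12N2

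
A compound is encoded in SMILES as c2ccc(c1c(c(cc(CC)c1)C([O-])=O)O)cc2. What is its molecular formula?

C15H13O3-

Heavy atoms from the SMILES: 15 C, 3 O.
Implicit hydrogens by atom environment:
  7 × C (aromatic): 1 H each → 7
  5 × C (aromatic): no H
  1 × C: 3 H
  1 × C: 2 H
  1 × C: no H
  1 × O: 1 H
  1 × O: no H
  1 × O (charge -1): no H
  Total hydrogens = 13.
Net charge -1.
Molecular formula: C15H13O3-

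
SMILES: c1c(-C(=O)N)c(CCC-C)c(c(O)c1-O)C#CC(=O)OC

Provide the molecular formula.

C15H17NO5

Heavy atoms from the SMILES: 15 C, 1 N, 5 O.
Implicit hydrogens by atom environment:
  5 × C (aromatic): no H
  4 × C: no H
  3 × C: 2 H each → 6
  3 × O: no H
  2 × C: 3 H each → 6
  2 × O: 1 H each → 2
  1 × C (aromatic): 1 H
  1 × N: 2 H
  Total hydrogens = 17.
Molecular formula: C15H17NO5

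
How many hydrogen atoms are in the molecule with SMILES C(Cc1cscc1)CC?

12

Hydrogens are implicit in SMILES; fill each atom to its normal valence:
  3 × C: 2 H each → 6
  3 × C (aromatic): 1 H each → 3
  1 × C: 3 H
  1 × C (aromatic): no H
  1 × S (aromatic): no H
  Total hydrogens = 12.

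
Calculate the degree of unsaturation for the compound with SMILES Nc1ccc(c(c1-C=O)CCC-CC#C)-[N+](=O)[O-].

Molecular formula from the SMILES: C13H14N2O3.
DoU = (2C + 2 + N − H − X)/2 = (2·13 + 2 + 2 − 14 − 0)/2 = 16/2 = 8.
(Structurally: 1 ring(s) + 7 π bond(s) = 8.)

8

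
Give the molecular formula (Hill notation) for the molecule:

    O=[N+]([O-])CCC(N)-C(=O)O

C4H8N2O4

Heavy atoms from the SMILES: 4 C, 2 N, 4 O.
Implicit hydrogens by atom environment:
  2 × C: 2 H each → 4
  2 × O: no H
  1 × C: 1 H
  1 × C: no H
  1 × N: 2 H
  1 × N (charge +1): no H
  1 × O: 1 H
  1 × O (charge -1): no H
  Total hydrogens = 8.
Molecular formula: C4H8N2O4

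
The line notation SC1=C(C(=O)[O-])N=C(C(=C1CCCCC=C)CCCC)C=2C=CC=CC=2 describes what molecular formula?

C22H26NO2S-

Heavy atoms from the SMILES: 22 C, 1 N, 2 O, 1 S.
Implicit hydrogens by atom environment:
  8 × C: 2 H each → 16
  6 × C (aromatic): no H
  5 × C (aromatic): 1 H each → 5
  1 × C: 3 H
  1 × C: 1 H
  1 × C: no H
  1 × N (aromatic): no H
  1 × O: no H
  1 × O (charge -1): no H
  1 × S: 1 H
  Total hydrogens = 26.
Net charge -1.
Molecular formula: C22H26NO2S-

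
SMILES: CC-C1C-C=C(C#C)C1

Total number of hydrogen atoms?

12

Hydrogens are implicit in SMILES; fill each atom to its normal valence:
  3 × C: 2 H each → 6
  3 × C: 1 H each → 3
  2 × C: no H
  1 × C: 3 H
  Total hydrogens = 12.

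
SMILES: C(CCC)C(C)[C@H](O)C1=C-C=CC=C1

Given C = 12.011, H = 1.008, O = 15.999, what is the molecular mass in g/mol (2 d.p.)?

Molecular formula: C13H20O.
M = 13×12.011 + 20×1.008 + 1×15.999 = 192.30 g/mol.

192.30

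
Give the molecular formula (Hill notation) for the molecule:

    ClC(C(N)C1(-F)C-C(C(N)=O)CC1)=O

Heavy atoms from the SMILES: 8 C, 1 Cl, 1 F, 2 N, 2 O.
Implicit hydrogens by atom environment:
  3 × C: 2 H each → 6
  3 × C: no H
  2 × C: 1 H each → 2
  2 × N: 2 H each → 4
  2 × O: no H
  1 × Cl: no H
  1 × F: no H
  Total hydrogens = 12.
Molecular formula: C8H12ClFN2O2

C8H12ClFN2O2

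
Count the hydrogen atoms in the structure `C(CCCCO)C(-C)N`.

Hydrogens are implicit in SMILES; fill each atom to its normal valence:
  5 × C: 2 H each → 10
  1 × C: 3 H
  1 × C: 1 H
  1 × N: 2 H
  1 × O: 1 H
  Total hydrogens = 17.

17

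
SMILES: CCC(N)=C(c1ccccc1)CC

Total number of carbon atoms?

12

The symbol for carbon appears 12 times in the SMILES. Lowercase c denotes aromatic carbon and counts toward C.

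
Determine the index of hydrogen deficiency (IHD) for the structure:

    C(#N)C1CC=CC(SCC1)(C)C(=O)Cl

5

Molecular formula from the SMILES: C10H12ClNOS.
DoU = (2C + 2 + N − H − X)/2 = (2·10 + 2 + 1 − 12 − 1)/2 = 10/2 = 5.
(Structurally: 1 ring(s) + 4 π bond(s) = 5.)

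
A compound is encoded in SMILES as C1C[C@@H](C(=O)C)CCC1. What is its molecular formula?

C8H14O

Heavy atoms from the SMILES: 8 C, 1 O.
Implicit hydrogens by atom environment:
  5 × C: 2 H each → 10
  1 × C: 3 H
  1 × C: 1 H
  1 × C: no H
  1 × O: no H
  Total hydrogens = 14.
Molecular formula: C8H14O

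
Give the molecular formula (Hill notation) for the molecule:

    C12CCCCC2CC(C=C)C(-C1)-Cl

Heavy atoms from the SMILES: 12 C, 1 Cl.
Implicit hydrogens by atom environment:
  7 × C: 2 H each → 14
  5 × C: 1 H each → 5
  1 × Cl: no H
  Total hydrogens = 19.
Molecular formula: C12H19Cl

C12H19Cl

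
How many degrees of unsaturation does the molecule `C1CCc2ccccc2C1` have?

Molecular formula from the SMILES: C10H12.
DoU = (2C + 2 + N − H − X)/2 = (2·10 + 2 + 0 − 12 − 0)/2 = 10/2 = 5.
(Structurally: 2 ring(s) + 3 π bond(s) = 5.)

5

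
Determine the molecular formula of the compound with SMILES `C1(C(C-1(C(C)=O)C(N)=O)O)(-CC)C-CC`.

C11H19NO3

Heavy atoms from the SMILES: 11 C, 1 N, 3 O.
Implicit hydrogens by atom environment:
  4 × C: no H
  3 × C: 3 H each → 9
  3 × C: 2 H each → 6
  2 × O: no H
  1 × C: 1 H
  1 × N: 2 H
  1 × O: 1 H
  Total hydrogens = 19.
Molecular formula: C11H19NO3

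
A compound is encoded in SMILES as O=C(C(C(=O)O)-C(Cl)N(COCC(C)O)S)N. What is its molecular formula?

Heavy atoms from the SMILES: 8 C, 1 Cl, 2 N, 5 O, 1 S.
Implicit hydrogens by atom environment:
  3 × C: 1 H each → 3
  3 × O: no H
  2 × C: 2 H each → 4
  2 × C: no H
  2 × O: 1 H each → 2
  1 × C: 3 H
  1 × Cl: no H
  1 × N: 2 H
  1 × N: no H
  1 × S: 1 H
  Total hydrogens = 15.
Molecular formula: C8H15ClN2O5S

C8H15ClN2O5S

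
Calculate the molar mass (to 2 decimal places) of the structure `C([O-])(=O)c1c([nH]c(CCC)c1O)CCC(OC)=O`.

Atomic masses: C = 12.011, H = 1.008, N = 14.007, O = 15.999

254.26

Molecular formula: C12H16NO5-.
M = 12×12.011 + 16×1.008 + 1×14.007 + 5×15.999 = 254.26 g/mol.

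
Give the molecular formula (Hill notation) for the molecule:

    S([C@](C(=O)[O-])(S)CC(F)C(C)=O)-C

Heavy atoms from the SMILES: 7 C, 1 F, 3 O, 2 S.
Implicit hydrogens by atom environment:
  3 × C: no H
  2 × C: 3 H each → 6
  2 × O: no H
  1 × C: 2 H
  1 × C: 1 H
  1 × F: no H
  1 × O (charge -1): no H
  1 × S: 1 H
  1 × S: no H
  Total hydrogens = 10.
Net charge -1.
Molecular formula: C7H10FO3S2-

C7H10FO3S2-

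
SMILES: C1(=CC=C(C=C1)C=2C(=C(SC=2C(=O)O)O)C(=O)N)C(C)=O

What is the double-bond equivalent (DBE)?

10

Molecular formula from the SMILES: C14H11NO5S.
DoU = (2C + 2 + N − H − X)/2 = (2·14 + 2 + 1 − 11 − 0)/2 = 20/2 = 10.
(Structurally: 2 ring(s) + 8 π bond(s) = 10.)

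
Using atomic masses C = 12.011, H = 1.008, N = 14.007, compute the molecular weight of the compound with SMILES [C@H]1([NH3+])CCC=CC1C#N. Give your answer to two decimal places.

Molecular formula: C7H11N2+.
M = 7×12.011 + 11×1.008 + 2×14.007 = 123.18 g/mol.

123.18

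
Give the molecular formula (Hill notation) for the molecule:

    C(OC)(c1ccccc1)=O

Heavy atoms from the SMILES: 8 C, 2 O.
Implicit hydrogens by atom environment:
  5 × C (aromatic): 1 H each → 5
  2 × O: no H
  1 × C: 3 H
  1 × C (aromatic): no H
  1 × C: no H
  Total hydrogens = 8.
Molecular formula: C8H8O2

C8H8O2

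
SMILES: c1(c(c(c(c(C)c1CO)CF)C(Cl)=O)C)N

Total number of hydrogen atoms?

13

Hydrogens are implicit in SMILES; fill each atom to its normal valence:
  6 × C (aromatic): no H
  2 × C: 3 H each → 6
  2 × C: 2 H each → 4
  1 × C: no H
  1 × Cl: no H
  1 × F: no H
  1 × N: 2 H
  1 × O: 1 H
  1 × O: no H
  Total hydrogens = 13.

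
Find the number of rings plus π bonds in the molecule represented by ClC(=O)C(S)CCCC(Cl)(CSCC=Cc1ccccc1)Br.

Molecular formula from the SMILES: C16H19BrCl2OS2.
DoU = (2C + 2 + N − H − X)/2 = (2·16 + 2 + 0 − 19 − 3)/2 = 12/2 = 6.
(Structurally: 1 ring(s) + 5 π bond(s) = 6.)

6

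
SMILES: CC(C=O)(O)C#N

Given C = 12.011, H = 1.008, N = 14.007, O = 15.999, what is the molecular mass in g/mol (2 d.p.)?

Molecular formula: C4H5NO2.
M = 4×12.011 + 5×1.008 + 1×14.007 + 2×15.999 = 99.09 g/mol.

99.09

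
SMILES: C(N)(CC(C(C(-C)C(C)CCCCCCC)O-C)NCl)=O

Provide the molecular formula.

Heavy atoms from the SMILES: 16 C, 1 Cl, 2 N, 2 O.
Implicit hydrogens by atom environment:
  7 × C: 2 H each → 14
  4 × C: 3 H each → 12
  4 × C: 1 H each → 4
  2 × O: no H
  1 × C: no H
  1 × Cl: no H
  1 × N: 2 H
  1 × N: 1 H
  Total hydrogens = 33.
Molecular formula: C16H33ClN2O2

C16H33ClN2O2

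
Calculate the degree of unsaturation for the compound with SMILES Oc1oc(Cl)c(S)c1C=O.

4

Molecular formula from the SMILES: C5H3ClO3S.
DoU = (2C + 2 + N − H − X)/2 = (2·5 + 2 + 0 − 3 − 1)/2 = 8/2 = 4.
(Structurally: 1 ring(s) + 3 π bond(s) = 4.)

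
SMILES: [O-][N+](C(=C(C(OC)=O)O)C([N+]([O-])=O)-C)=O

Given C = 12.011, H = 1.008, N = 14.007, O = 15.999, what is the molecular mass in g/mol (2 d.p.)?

220.14

Molecular formula: C6H8N2O7.
M = 6×12.011 + 8×1.008 + 2×14.007 + 7×15.999 = 220.14 g/mol.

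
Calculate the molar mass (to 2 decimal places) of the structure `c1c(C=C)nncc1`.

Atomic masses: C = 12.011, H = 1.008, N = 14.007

Molecular formula: C6H6N2.
M = 6×12.011 + 6×1.008 + 2×14.007 = 106.13 g/mol.

106.13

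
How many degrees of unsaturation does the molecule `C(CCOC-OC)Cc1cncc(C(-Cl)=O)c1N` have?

5

Molecular formula from the SMILES: C12H17ClN2O3.
DoU = (2C + 2 + N − H − X)/2 = (2·12 + 2 + 2 − 17 − 1)/2 = 10/2 = 5.
(Structurally: 1 ring(s) + 4 π bond(s) = 5.)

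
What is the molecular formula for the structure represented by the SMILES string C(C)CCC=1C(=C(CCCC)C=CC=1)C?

C15H24

Heavy atoms from the SMILES: 15 C.
Implicit hydrogens by atom environment:
  6 × C: 2 H each → 12
  3 × C: 3 H each → 9
  3 × C (aromatic): 1 H each → 3
  3 × C (aromatic): no H
  Total hydrogens = 24.
Molecular formula: C15H24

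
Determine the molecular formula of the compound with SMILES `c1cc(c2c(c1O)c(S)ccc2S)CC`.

C12H12OS2

Heavy atoms from the SMILES: 12 C, 1 O, 2 S.
Implicit hydrogens by atom environment:
  6 × C (aromatic): no H
  4 × C (aromatic): 1 H each → 4
  2 × S: 1 H each → 2
  1 × C: 3 H
  1 × C: 2 H
  1 × O: 1 H
  Total hydrogens = 12.
Molecular formula: C12H12OS2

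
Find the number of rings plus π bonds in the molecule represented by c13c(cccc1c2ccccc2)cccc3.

Molecular formula from the SMILES: C16H12.
DoU = (2C + 2 + N − H − X)/2 = (2·16 + 2 + 0 − 12 − 0)/2 = 22/2 = 11.
(Structurally: 3 ring(s) + 8 π bond(s) = 11.)

11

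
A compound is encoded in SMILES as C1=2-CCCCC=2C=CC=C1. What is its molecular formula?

C10H12

Heavy atoms from the SMILES: 10 C.
Implicit hydrogens by atom environment:
  4 × C: 2 H each → 8
  4 × C (aromatic): 1 H each → 4
  2 × C (aromatic): no H
  Total hydrogens = 12.
Molecular formula: C10H12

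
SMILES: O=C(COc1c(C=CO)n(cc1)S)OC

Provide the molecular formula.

C9H11NO4S

Heavy atoms from the SMILES: 9 C, 1 N, 4 O, 1 S.
Implicit hydrogens by atom environment:
  3 × O: no H
  2 × C (aromatic): 1 H each → 2
  2 × C: 1 H each → 2
  2 × C (aromatic): no H
  1 × C: 3 H
  1 × C: 2 H
  1 × C: no H
  1 × N (aromatic): no H
  1 × O: 1 H
  1 × S: 1 H
  Total hydrogens = 11.
Molecular formula: C9H11NO4S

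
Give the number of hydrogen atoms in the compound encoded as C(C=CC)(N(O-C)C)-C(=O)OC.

15

Hydrogens are implicit in SMILES; fill each atom to its normal valence:
  4 × C: 3 H each → 12
  3 × C: 1 H each → 3
  3 × O: no H
  1 × C: no H
  1 × N: no H
  Total hydrogens = 15.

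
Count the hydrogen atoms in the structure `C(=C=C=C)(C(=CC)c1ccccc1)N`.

13

Hydrogens are implicit in SMILES; fill each atom to its normal valence:
  5 × C (aromatic): 1 H each → 5
  4 × C: no H
  1 × C: 3 H
  1 × C: 2 H
  1 × C: 1 H
  1 × C (aromatic): no H
  1 × N: 2 H
  Total hydrogens = 13.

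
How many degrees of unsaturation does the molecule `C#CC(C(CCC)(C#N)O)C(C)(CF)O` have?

4

Molecular formula from the SMILES: C11H16FNO2.
DoU = (2C + 2 + N − H − X)/2 = (2·11 + 2 + 1 − 16 − 1)/2 = 8/2 = 4.
(Structurally: 0 ring(s) + 4 π bond(s) = 4.)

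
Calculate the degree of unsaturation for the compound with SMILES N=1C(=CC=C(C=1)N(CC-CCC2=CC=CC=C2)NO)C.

8

Molecular formula from the SMILES: C16H21N3O.
DoU = (2C + 2 + N − H − X)/2 = (2·16 + 2 + 3 − 21 − 0)/2 = 16/2 = 8.
(Structurally: 2 ring(s) + 6 π bond(s) = 8.)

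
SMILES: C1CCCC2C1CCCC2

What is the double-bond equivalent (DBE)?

2

Molecular formula from the SMILES: C10H18.
DoU = (2C + 2 + N − H − X)/2 = (2·10 + 2 + 0 − 18 − 0)/2 = 4/2 = 2.
(Structurally: 2 ring(s) + 0 π bond(s) = 2.)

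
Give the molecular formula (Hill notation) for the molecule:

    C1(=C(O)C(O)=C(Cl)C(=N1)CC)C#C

C9H8ClNO2

Heavy atoms from the SMILES: 9 C, 1 Cl, 1 N, 2 O.
Implicit hydrogens by atom environment:
  5 × C (aromatic): no H
  2 × O: 1 H each → 2
  1 × C: 3 H
  1 × C: 2 H
  1 × C: 1 H
  1 × C: no H
  1 × Cl: no H
  1 × N (aromatic): no H
  Total hydrogens = 8.
Molecular formula: C9H8ClNO2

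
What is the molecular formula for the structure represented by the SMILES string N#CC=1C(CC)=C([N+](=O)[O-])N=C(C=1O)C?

Heavy atoms from the SMILES: 9 C, 3 N, 3 O.
Implicit hydrogens by atom environment:
  5 × C (aromatic): no H
  2 × C: 3 H each → 6
  1 × C: 2 H
  1 × C: no H
  1 × N (aromatic): no H
  1 × N: no H
  1 × N (charge +1): no H
  1 × O: 1 H
  1 × O: no H
  1 × O (charge -1): no H
  Total hydrogens = 9.
Molecular formula: C9H9N3O3

C9H9N3O3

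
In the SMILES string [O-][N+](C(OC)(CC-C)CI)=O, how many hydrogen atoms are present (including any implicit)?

Hydrogens are implicit in SMILES; fill each atom to its normal valence:
  3 × C: 2 H each → 6
  2 × C: 3 H each → 6
  2 × O: no H
  1 × C: no H
  1 × I: no H
  1 × N (charge +1): no H
  1 × O (charge -1): no H
  Total hydrogens = 12.

12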